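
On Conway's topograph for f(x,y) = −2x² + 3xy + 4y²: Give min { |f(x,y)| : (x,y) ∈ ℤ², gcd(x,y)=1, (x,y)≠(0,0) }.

river: ρ → (4,5,-1)
river: ρ → (-1,5,4)
river: ρ → (4,3,-2)
river: ρ → (-2,5,2)
river: ρ → (2,3,-4)
river: ρ → (-4,5,1)
river: ρ → (1,5,-4)
river: ρ → (-4,3,2)
river: ρ → (2,5,-2)
river: ρ → (-2,3,4)
closes: descent 0, river 10
min |a| on river = 1

1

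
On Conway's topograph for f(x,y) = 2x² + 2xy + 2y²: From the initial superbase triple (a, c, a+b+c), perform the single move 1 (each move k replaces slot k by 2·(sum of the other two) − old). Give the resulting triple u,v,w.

start (2,2,6) = (f(1,0),f(0,1),f(1,1))
replace slot 1: 2·(2+6) − 2 = 14 → (14,2,6)

14,2,6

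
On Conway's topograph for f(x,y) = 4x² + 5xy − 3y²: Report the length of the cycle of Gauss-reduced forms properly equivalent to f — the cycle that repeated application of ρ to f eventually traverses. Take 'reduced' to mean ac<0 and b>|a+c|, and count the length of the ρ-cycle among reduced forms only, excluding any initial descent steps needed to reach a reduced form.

D = 73, ⌊√D⌋ = 8
river: ρ → (-3,7,2)
river: ρ → (2,5,-6)
river: ρ → (-6,7,1)
river: ρ → (1,7,-6)
river: ρ → (-6,5,2)
river: ρ → (2,7,-3)
river: ρ → (-3,5,4)
river: ρ → (4,3,-4)
river: ρ → (-4,5,3)
river: ρ → (3,7,-2)
river: ρ → (-2,5,6)
river: ρ → (6,7,-1)
river: ρ → (-1,7,6)
river: ρ → (6,5,-2)
river: ρ → (-2,7,3)
river: ρ → (3,5,-4)
river: ρ → (-4,3,4)
river: ρ → (4,5,-3)
ρ-cycle length = 18 (tail of 0 descent steps not counted)

18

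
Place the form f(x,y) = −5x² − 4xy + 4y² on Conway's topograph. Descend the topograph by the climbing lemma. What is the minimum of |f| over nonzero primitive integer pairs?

descent: ρ → (4,4,-5)  [lands on river]
river: ρ → (-5,6,3)
river: ρ → (3,6,-5)
river: ρ → (-5,4,4)
closes: descent 1, river 4
min |a| on river = 3

3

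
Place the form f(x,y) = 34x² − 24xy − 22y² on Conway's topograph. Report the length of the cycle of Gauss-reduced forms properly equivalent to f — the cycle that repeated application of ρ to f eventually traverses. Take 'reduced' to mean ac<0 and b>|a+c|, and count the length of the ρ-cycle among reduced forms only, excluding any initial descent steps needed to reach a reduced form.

D = 3568, ⌊√D⌋ = 59
descent: ρ → (-22,24,34)  [lands on river]
river: ρ → (34,44,-12)
river: ρ → (-12,52,18)
river: ρ → (18,56,-6)
river: ρ → (-6,52,36)
river: ρ → (36,20,-22)
ρ-cycle length = 6 (tail of 1 descent step not counted)

6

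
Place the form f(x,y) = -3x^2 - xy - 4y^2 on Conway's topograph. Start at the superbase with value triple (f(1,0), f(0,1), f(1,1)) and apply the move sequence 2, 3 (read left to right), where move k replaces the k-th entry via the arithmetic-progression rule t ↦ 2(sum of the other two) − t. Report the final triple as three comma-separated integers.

start (-3,-4,-8) = (f(1,0),f(0,1),f(1,1))
replace slot 2: 2·((-3)+(-8)) − (-4) = -18 → (-3,-18,-8)
replace slot 3: 2·((-3)+(-18)) − (-8) = -34 → (-3,-18,-34)

-3,-18,-34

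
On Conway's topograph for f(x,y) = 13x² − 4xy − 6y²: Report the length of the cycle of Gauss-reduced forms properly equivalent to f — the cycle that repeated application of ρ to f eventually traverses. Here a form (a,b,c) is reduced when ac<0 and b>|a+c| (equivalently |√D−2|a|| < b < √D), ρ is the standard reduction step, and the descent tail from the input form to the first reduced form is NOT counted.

D = 328, ⌊√D⌋ = 18
descent: ρ → (-6,16,3)  [lands on river]
river: ρ → (3,14,-11)
river: ρ → (-11,8,6)
river: ρ → (6,16,-3)
river: ρ → (-3,14,11)
river: ρ → (11,8,-6)
ρ-cycle length = 6 (tail of 1 descent step not counted)

6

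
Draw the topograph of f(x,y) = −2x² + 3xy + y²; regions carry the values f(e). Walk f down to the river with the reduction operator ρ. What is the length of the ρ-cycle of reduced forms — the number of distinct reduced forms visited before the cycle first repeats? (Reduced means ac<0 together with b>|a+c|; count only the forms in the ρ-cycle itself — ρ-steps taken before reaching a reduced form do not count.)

D = 17, ⌊√D⌋ = 4
river: ρ → (1,3,-2)
river: ρ → (-2,1,2)
river: ρ → (2,3,-1)
river: ρ → (-1,3,2)
river: ρ → (2,1,-2)
river: ρ → (-2,3,1)
ρ-cycle length = 6 (tail of 0 descent steps not counted)

6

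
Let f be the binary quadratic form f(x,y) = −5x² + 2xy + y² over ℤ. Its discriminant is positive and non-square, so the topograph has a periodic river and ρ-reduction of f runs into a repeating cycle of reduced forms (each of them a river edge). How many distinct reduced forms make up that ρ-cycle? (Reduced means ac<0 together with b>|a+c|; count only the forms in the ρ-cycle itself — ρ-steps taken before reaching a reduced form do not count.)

D = 24, ⌊√D⌋ = 4
descent: ρ → (1,4,-2)  [lands on river]
river: ρ → (-2,4,1)
ρ-cycle length = 2 (tail of 1 descent step not counted)

2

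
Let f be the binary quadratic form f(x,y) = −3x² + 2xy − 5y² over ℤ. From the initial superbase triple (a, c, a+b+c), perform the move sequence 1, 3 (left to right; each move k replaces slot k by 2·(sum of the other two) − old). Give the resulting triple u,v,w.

start (-3,-5,-6) = (f(1,0),f(0,1),f(1,1))
replace slot 1: 2·((-5)+(-6)) − (-3) = -19 → (-19,-5,-6)
replace slot 3: 2·((-19)+(-5)) − (-6) = -42 → (-19,-5,-42)

-19,-5,-42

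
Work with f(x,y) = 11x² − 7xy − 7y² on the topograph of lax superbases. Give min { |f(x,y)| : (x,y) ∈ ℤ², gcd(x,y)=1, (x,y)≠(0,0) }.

descent: ρ → (-7,7,11)  [lands on river]
river: ρ → (11,15,-3)
river: ρ → (-3,15,11)
river: ρ → (11,7,-7)
closes: descent 1, river 4
min |a| on river = 3

3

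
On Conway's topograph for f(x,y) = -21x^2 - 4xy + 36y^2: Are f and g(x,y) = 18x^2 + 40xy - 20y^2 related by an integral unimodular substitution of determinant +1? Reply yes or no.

D₁ = 3040, D₂ = 3040
river cycle of f (length 12): (-21, 38, 19), (19, 38, -21), (-21, 46, 11), (11, 42, -29), (-29, 16, 24), (24, 32, -21), (-21, 52, 4), (4, 52, -21), (-21, 32, 24), (24, 16, -29), … (2 more)
river cycle of g (length 14): (-20, 40, 18), (18, 32, -28), (-28, 24, 22), (22, 20, -30), (-30, 40, 12), (12, 32, -42), (-42, 52, 2), (2, 52, -42), (-42, 32, 12), (12, 40, -30), … (4 more)
cycles differ ⇒ inequivalent

no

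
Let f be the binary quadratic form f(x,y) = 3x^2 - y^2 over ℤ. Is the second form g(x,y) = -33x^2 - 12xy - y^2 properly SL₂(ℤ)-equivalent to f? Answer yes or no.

D₁ = 12, D₂ = 12
river cycle of f (length 2): (-1, 2, 2), (2, 2, -1)
river cycle of g (length 2): (-1, 2, 2), (2, 2, -1)
cycles coincide ⇒ equivalent

yes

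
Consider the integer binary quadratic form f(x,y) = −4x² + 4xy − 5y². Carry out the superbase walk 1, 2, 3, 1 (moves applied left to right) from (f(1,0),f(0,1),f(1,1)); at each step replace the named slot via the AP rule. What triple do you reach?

start (-4,-5,-5) = (f(1,0),f(0,1),f(1,1))
replace slot 1: 2·((-5)+(-5)) − (-4) = -16 → (-16,-5,-5)
replace slot 2: 2·((-16)+(-5)) − (-5) = -37 → (-16,-37,-5)
replace slot 3: 2·((-16)+(-37)) − (-5) = -101 → (-16,-37,-101)
replace slot 1: 2·((-37)+(-101)) − (-16) = -260 → (-260,-37,-101)

-260,-37,-101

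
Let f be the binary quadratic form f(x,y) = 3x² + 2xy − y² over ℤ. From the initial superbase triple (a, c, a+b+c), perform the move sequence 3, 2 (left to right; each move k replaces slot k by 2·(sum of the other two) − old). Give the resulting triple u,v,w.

start (3,-1,4) = (f(1,0),f(0,1),f(1,1))
replace slot 3: 2·(3+(-1)) − 4 = 0 → (3,-1,0)
replace slot 2: 2·(3+0) − (-1) = 7 → (3,7,0)

3,7,0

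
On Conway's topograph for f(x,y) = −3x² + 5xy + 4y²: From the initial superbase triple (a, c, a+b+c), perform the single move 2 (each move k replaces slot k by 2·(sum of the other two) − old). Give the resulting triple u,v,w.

start (-3,4,6) = (f(1,0),f(0,1),f(1,1))
replace slot 2: 2·((-3)+6) − 4 = 2 → (-3,2,6)

-3,2,6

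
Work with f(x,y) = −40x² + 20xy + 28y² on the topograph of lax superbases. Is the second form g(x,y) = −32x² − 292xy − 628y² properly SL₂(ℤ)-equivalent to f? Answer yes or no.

D₁ = 4880, D₂ = 4880
river cycle of f (length 8): (28, 36, -32), (-32, 28, 32), (32, 36, -28), (-28, 20, 40), (40, 60, -8), (-8, 68, 8), (8, 60, -40), (-40, 20, 28)
river cycle of g (length 8): (-32, 28, 32), (32, 36, -28), (-28, 20, 40), (40, 60, -8), (-8, 68, 8), (8, 60, -40), (-40, 20, 28), (28, 36, -32)
cycles coincide ⇒ equivalent

yes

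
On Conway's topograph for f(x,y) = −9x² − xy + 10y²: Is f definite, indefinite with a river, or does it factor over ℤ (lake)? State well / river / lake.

D = b²−4ac = (-1)² − 4·(-9)·10 = 361
D = 19² is a perfect square ⇒ form factors over ℤ ⇒ lakes

lake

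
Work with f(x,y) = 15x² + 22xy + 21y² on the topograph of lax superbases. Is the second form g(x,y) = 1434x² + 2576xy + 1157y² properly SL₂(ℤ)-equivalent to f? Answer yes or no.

D₁ = -776, D₂ = -776
f: translate: b→-8 (≡22 mod 30), so (15,22,21)→(15,-8,14)
f: flip: (15,-8,14)→(14,8,15)
f: reduced (well bottom): (14,8,15) with a≤c, −a<b≤a
g: translate: b→-292 (≡2576 mod 2868), so (1434,2576,1157)→(1434,-292,15)
g: flip: (1434,-292,15)→(15,292,1434)
g: translate: b→-8 (≡292 mod 30), so (15,292,1434)→(15,-8,14)
g: flip: (15,-8,14)→(14,8,15)
g: reduced (well bottom): (14,8,15) with a≤c, −a<b≤a
reduced forms (14, 8, 15) vs (14, 8, 15) ⇒ equivalent

yes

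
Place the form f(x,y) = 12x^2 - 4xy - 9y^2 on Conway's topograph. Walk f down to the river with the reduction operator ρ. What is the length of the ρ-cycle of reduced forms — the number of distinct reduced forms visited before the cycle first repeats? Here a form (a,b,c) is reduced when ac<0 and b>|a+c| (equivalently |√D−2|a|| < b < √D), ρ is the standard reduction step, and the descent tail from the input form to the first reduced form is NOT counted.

D = 448, ⌊√D⌋ = 21
descent: ρ → (-9,4,12)  [lands on river]
river: ρ → (12,20,-1)
river: ρ → (-1,20,12)
river: ρ → (12,4,-9)
river: ρ → (-9,14,7)
river: ρ → (7,14,-9)
ρ-cycle length = 6 (tail of 1 descent step not counted)

6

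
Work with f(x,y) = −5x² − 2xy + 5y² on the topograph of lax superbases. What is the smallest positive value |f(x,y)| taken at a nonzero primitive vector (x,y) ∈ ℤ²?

descent: ρ → (5,2,-5)  [lands on river]
river: ρ → (-5,8,2)
river: ρ → (2,8,-5)
river: ρ → (-5,2,5)
river: ρ → (5,8,-2)
river: ρ → (-2,8,5)
closes: descent 1, river 6
min |a| on river = 2

2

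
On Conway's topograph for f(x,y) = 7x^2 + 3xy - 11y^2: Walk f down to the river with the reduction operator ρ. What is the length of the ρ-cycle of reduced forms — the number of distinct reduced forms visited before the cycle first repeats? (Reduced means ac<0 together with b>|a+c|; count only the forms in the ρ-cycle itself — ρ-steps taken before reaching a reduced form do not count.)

D = 317, ⌊√D⌋ = 17
descent: ρ → (-11,-3,7)
descent: ρ → (7,17,-1)  [lands on river]
river: ρ → (-1,17,7)
river: ρ → (7,11,-7)
river: ρ → (-7,17,1)
river: ρ → (1,17,-7)
river: ρ → (-7,11,7)
ρ-cycle length = 6 (tail of 2 descent steps not counted)

6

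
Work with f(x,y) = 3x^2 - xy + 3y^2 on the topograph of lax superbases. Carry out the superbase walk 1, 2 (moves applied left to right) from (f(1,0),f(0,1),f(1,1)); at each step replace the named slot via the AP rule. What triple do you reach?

start (3,3,5) = (f(1,0),f(0,1),f(1,1))
replace slot 1: 2·(3+5) − 3 = 13 → (13,3,5)
replace slot 2: 2·(13+5) − 3 = 33 → (13,33,5)

13,33,5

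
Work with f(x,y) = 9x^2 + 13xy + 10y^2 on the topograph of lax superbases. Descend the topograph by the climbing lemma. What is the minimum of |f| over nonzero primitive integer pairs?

translate: b→-5 (≡13 mod 18), so (9,13,10)→(9,-5,6)
flip: (9,-5,6)→(6,5,9)
reduced (well bottom): (6,5,9) with a≤c, −a<b≤a
well minimum = a = 6

6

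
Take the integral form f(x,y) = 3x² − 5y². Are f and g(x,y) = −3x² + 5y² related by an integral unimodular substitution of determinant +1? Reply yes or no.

D₁ = 60, D₂ = 60
river cycle of f (length 2): (3, 6, -2), (-2, 6, 3)
river cycle of g (length 2): (-3, 6, 2), (2, 6, -3)
cycles differ ⇒ inequivalent

no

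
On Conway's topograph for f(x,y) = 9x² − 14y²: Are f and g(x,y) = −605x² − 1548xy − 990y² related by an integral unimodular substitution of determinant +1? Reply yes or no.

D₁ = 504, D₂ = 504
river cycle of f (length 4): (9, 18, -5), (-5, 22, 1), (1, 22, -5), (-5, 18, 9)
river cycle of g (length 4): (-5, 18, 9), (9, 18, -5), (-5, 22, 1), (1, 22, -5)
cycles coincide ⇒ equivalent

yes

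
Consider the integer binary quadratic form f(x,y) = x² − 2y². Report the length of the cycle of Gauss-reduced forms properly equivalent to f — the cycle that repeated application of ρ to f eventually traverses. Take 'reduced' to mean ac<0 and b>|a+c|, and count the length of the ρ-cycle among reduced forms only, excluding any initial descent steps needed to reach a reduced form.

D = 8, ⌊√D⌋ = 2
descent: ρ → (-2,0,1)
descent: ρ → (1,2,-1)  [lands on river]
river: ρ → (-1,2,1)
ρ-cycle length = 2 (tail of 2 descent steps not counted)

2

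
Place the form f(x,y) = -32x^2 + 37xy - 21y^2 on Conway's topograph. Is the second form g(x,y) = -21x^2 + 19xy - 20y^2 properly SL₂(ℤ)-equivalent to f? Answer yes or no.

D₁ = -1319, D₂ = -1319
f is negative-definite; reduce −f:
−f: translate: b→27 (≡-37 mod 64), so (32,-37,21)→(32,27,16)
−f: flip: (32,27,16)→(16,-27,32)
−f: translate: b→5 (≡-27 mod 32), so (16,-27,32)→(16,5,21)
−f: reduced (well bottom): (16,5,21) with a≤c, −a<b≤a
flip sign back: reduced form of f is (-16,-5,-21)
g is negative-definite; reduce −g:
−g: flip: (21,-19,20)→(20,19,21)
−g: reduced (well bottom): (20,19,21) with a≤c, −a<b≤a
flip sign back: reduced form of g is (-20,-19,-21)
reduced forms (-16, -5, -21) vs (-20, -19, -21) ⇒ inequivalent

no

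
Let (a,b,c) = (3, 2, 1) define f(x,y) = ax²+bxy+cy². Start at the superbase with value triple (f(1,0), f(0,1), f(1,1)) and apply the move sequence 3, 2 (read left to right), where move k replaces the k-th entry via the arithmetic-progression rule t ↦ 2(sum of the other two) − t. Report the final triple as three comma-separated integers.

start (3,1,6) = (f(1,0),f(0,1),f(1,1))
replace slot 3: 2·(3+1) − 6 = 2 → (3,1,2)
replace slot 2: 2·(3+2) − 1 = 9 → (3,9,2)

3,9,2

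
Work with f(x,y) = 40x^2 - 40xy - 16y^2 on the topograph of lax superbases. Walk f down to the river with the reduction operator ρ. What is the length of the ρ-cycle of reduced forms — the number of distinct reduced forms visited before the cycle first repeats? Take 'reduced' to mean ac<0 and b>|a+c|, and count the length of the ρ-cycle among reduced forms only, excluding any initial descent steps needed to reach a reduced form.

D = 4160, ⌊√D⌋ = 64
descent: ρ → (-16,40,40)  [lands on river]
river: ρ → (40,40,-16)
river: ρ → (-16,56,16)
river: ρ → (16,40,-40)
river: ρ → (-40,40,16)
river: ρ → (16,56,-16)
ρ-cycle length = 6 (tail of 1 descent step not counted)

6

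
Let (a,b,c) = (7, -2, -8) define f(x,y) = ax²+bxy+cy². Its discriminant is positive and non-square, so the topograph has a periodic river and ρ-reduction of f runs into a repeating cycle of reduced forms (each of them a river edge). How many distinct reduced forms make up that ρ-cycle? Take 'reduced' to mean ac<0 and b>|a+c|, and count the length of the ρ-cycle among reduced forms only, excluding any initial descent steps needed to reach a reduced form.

D = 228, ⌊√D⌋ = 15
descent: ρ → (-8,2,7)  [lands on river]
river: ρ → (7,12,-3)
river: ρ → (-3,12,7)
river: ρ → (7,2,-8)
river: ρ → (-8,14,1)
river: ρ → (1,14,-8)
ρ-cycle length = 6 (tail of 1 descent step not counted)

6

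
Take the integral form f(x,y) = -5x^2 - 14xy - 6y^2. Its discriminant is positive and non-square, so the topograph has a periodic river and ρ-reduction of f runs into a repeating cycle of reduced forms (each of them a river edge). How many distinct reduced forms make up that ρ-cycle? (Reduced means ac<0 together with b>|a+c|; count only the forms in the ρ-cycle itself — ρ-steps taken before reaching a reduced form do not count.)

D = 76, ⌊√D⌋ = 8
descent: ρ → (-6,2,3)
descent: ρ → (3,4,-5)  [lands on river]
river: ρ → (-5,6,2)
river: ρ → (2,6,-5)
river: ρ → (-5,4,3)
river: ρ → (3,8,-1)
river: ρ → (-1,8,3)
ρ-cycle length = 6 (tail of 2 descent steps not counted)

6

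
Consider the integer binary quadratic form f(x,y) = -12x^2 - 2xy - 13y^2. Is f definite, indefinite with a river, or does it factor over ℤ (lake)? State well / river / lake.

D = b²−4ac = (-2)² − 4·(-12)·(-13) = -620
D < 0 ⇒ definite ⇒ every region one sign ⇒ single well

well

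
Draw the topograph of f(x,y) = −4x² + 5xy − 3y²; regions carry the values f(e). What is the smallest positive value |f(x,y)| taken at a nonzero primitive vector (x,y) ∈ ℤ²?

translate: b→3 (≡-5 mod 8), so (4,-5,3)→(4,3,2)
flip: (4,3,2)→(2,-3,4)
translate: b→1 (≡-3 mod 4), so (2,-3,4)→(2,1,3)
reduced (well bottom): (2,1,3) with a≤c, −a<b≤a
well minimum |f| = |-2| = 2 (negative-definite)

2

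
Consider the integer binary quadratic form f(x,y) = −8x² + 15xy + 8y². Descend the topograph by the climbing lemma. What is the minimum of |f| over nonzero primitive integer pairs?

river: ρ → (8,17,-6)
river: ρ → (-6,19,5)
river: ρ → (5,21,-2)
river: ρ → (-2,19,15)
river: ρ → (15,11,-6)
river: ρ → (-6,13,13)
river: ρ → (13,13,-6)
river: ρ → (-6,11,15)
river: ρ → (15,19,-2)
river: ρ → (-2,21,5)
river: ρ → (5,19,-6)
river: ρ → (-6,17,8)
river: ρ → (8,15,-8)
river: ρ → (-8,17,6)
river: ρ → (6,19,-5)
river: ρ → (-5,21,2)
river: ρ → (2,19,-15)
river: ρ → (-15,11,6)
river: ρ → (6,13,-13)
river: ρ → (-13,13,6)
river: ρ → (6,11,-15)
river: ρ → (-15,19,2)
river: ρ → (2,21,-5)
river: ρ → (-5,19,6)
river: ρ → (6,17,-8)
river: ρ → (-8,15,8)
closes: descent 0, river 26
min |a| on river = 2

2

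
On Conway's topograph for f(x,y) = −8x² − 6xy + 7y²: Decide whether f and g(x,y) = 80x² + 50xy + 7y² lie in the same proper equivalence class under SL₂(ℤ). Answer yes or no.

D₁ = 260, D₂ = 260
river cycle of f (length 10): (7, 6, -8), (-8, 10, 5), (5, 10, -8), (-8, 6, 7), (7, 8, -7), (-7, 6, 8), (8, 10, -5), (-5, 10, 8), (8, 6, -7), (-7, 8, 7)
river cycle of g (length 10): (7, 6, -8), (-8, 10, 5), (5, 10, -8), (-8, 6, 7), (7, 8, -7), (-7, 6, 8), (8, 10, -5), (-5, 10, 8), (8, 6, -7), (-7, 8, 7)
cycles coincide ⇒ equivalent

yes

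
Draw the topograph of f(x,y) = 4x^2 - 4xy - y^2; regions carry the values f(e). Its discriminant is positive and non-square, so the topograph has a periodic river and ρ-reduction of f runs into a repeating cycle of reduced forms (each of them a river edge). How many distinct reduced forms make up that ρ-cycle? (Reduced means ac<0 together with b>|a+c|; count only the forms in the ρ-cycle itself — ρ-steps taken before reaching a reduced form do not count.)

D = 32, ⌊√D⌋ = 5
descent: ρ → (-1,4,4)  [lands on river]
river: ρ → (4,4,-1)
ρ-cycle length = 2 (tail of 1 descent step not counted)

2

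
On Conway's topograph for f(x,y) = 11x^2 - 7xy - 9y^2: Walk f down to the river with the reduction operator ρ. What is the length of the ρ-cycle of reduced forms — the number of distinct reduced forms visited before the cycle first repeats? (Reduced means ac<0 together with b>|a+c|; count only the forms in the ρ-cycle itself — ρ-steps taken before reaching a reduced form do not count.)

D = 445, ⌊√D⌋ = 21
descent: ρ → (-9,7,11)  [lands on river]
river: ρ → (11,15,-5)
river: ρ → (-5,15,11)
river: ρ → (11,7,-9)
river: ρ → (-9,11,9)
river: ρ → (9,7,-11)
river: ρ → (-11,15,5)
river: ρ → (5,15,-11)
river: ρ → (-11,7,9)
river: ρ → (9,11,-9)
ρ-cycle length = 10 (tail of 1 descent step not counted)

10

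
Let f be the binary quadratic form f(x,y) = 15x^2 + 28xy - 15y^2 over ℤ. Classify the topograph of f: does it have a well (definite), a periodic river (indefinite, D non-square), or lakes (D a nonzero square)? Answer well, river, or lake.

D = b²−4ac = 28² − 4·15·(-15) = 1684
D > 0 non-square ⇒ indefinite ⇒ periodic river

river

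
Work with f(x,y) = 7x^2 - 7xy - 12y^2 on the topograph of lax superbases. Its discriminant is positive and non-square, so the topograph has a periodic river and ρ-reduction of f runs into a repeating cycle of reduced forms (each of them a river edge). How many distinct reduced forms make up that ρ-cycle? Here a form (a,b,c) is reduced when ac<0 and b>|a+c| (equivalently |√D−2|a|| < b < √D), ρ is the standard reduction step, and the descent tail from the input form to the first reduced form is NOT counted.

D = 385, ⌊√D⌋ = 19
descent: ρ → (-12,7,7)  [lands on river]
river: ρ → (7,7,-12)
river: ρ → (-12,17,2)
river: ρ → (2,19,-3)
river: ρ → (-3,17,8)
river: ρ → (8,15,-5)
river: ρ → (-5,15,8)
river: ρ → (8,17,-3)
river: ρ → (-3,19,2)
river: ρ → (2,17,-12)
ρ-cycle length = 10 (tail of 1 descent step not counted)

10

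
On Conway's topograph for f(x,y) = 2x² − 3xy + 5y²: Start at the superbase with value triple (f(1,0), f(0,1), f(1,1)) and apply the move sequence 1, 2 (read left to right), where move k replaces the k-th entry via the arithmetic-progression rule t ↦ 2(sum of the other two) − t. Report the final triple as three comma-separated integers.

start (2,5,4) = (f(1,0),f(0,1),f(1,1))
replace slot 1: 2·(5+4) − 2 = 16 → (16,5,4)
replace slot 2: 2·(16+4) − 5 = 35 → (16,35,4)

16,35,4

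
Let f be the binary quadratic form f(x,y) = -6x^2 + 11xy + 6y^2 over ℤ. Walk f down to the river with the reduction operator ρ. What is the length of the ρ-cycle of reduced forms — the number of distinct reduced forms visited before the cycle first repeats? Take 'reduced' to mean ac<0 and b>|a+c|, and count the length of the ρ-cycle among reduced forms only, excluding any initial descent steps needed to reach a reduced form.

D = 265, ⌊√D⌋ = 16
river: ρ → (6,13,-4)
river: ρ → (-4,11,9)
river: ρ → (9,7,-6)
river: ρ → (-6,5,10)
river: ρ → (10,15,-1)
river: ρ → (-1,15,10)
river: ρ → (10,5,-6)
river: ρ → (-6,7,9)
river: ρ → (9,11,-4)
river: ρ → (-4,13,6)
river: ρ → (6,11,-6)
river: ρ → (-6,13,4)
river: ρ → (4,11,-9)
river: ρ → (-9,7,6)
river: ρ → (6,5,-10)
river: ρ → (-10,15,1)
river: ρ → (1,15,-10)
river: ρ → (-10,5,6)
river: ρ → (6,7,-9)
river: ρ → (-9,11,4)
river: ρ → (4,13,-6)
river: ρ → (-6,11,6)
ρ-cycle length = 22 (tail of 0 descent steps not counted)

22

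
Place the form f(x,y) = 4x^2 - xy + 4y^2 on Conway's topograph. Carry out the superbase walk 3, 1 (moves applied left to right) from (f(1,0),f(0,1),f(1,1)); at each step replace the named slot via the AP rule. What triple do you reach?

start (4,4,7) = (f(1,0),f(0,1),f(1,1))
replace slot 3: 2·(4+4) − 7 = 9 → (4,4,9)
replace slot 1: 2·(4+9) − 4 = 22 → (22,4,9)

22,4,9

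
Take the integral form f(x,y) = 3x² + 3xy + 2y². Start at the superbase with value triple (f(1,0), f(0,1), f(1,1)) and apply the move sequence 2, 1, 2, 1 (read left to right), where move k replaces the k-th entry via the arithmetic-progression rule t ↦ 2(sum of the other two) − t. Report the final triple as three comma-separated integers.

start (3,2,8) = (f(1,0),f(0,1),f(1,1))
replace slot 2: 2·(3+8) − 2 = 20 → (3,20,8)
replace slot 1: 2·(20+8) − 3 = 53 → (53,20,8)
replace slot 2: 2·(53+8) − 20 = 102 → (53,102,8)
replace slot 1: 2·(102+8) − 53 = 167 → (167,102,8)

167,102,8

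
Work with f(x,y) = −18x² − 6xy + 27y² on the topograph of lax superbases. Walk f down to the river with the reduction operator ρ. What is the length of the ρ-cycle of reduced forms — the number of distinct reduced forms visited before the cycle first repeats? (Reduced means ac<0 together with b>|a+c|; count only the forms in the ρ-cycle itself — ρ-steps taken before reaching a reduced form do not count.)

D = 1980, ⌊√D⌋ = 44
descent: ρ → (27,6,-18)
descent: ρ → (-18,30,15)  [lands on river]
river: ρ → (15,30,-18)
river: ρ → (-18,42,3)
river: ρ → (3,42,-18)
ρ-cycle length = 4 (tail of 2 descent steps not counted)

4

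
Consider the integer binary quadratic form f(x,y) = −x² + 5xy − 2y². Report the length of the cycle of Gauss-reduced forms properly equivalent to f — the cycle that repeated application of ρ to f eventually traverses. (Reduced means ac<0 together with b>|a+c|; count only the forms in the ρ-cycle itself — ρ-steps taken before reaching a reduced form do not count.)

D = 17, ⌊√D⌋ = 4
descent: ρ → (-2,3,1)  [lands on river]
river: ρ → (1,3,-2)
river: ρ → (-2,1,2)
river: ρ → (2,3,-1)
river: ρ → (-1,3,2)
river: ρ → (2,1,-2)
ρ-cycle length = 6 (tail of 1 descent step not counted)

6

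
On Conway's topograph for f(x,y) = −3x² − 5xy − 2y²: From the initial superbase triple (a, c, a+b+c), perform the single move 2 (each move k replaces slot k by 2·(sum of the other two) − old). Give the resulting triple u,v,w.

start (-3,-2,-10) = (f(1,0),f(0,1),f(1,1))
replace slot 2: 2·((-3)+(-10)) − (-2) = -24 → (-3,-24,-10)

-3,-24,-10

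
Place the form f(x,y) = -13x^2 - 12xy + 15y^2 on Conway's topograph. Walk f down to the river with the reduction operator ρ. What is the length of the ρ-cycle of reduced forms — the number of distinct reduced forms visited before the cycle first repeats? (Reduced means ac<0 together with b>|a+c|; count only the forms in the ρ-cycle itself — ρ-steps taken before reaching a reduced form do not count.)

D = 924, ⌊√D⌋ = 30
descent: ρ → (15,12,-13)  [lands on river]
river: ρ → (-13,14,14)
river: ρ → (14,14,-13)
river: ρ → (-13,12,15)
river: ρ → (15,18,-10)
river: ρ → (-10,22,11)
river: ρ → (11,22,-10)
river: ρ → (-10,18,15)
ρ-cycle length = 8 (tail of 1 descent step not counted)

8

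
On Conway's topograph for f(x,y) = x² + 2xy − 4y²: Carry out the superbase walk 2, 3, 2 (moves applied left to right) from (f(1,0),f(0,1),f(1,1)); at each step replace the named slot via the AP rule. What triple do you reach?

start (1,-4,-1) = (f(1,0),f(0,1),f(1,1))
replace slot 2: 2·(1+(-1)) − (-4) = 4 → (1,4,-1)
replace slot 3: 2·(1+4) − (-1) = 11 → (1,4,11)
replace slot 2: 2·(1+11) − 4 = 20 → (1,20,11)

1,20,11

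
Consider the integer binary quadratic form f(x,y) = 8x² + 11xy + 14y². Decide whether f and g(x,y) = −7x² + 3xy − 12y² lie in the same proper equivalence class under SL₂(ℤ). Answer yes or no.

D₁ = -327, D₂ = -327
f: translate: b→-5 (≡11 mod 16), so (8,11,14)→(8,-5,11)
f: reduced (well bottom): (8,-5,11) with a≤c, −a<b≤a
g is negative-definite; reduce −g:
−g: reduced (well bottom): (7,-3,12) with a≤c, −a<b≤a
flip sign back: reduced form of g is (-7,3,-12)
reduced forms (8, -5, 11) vs (-7, 3, -12) ⇒ inequivalent

no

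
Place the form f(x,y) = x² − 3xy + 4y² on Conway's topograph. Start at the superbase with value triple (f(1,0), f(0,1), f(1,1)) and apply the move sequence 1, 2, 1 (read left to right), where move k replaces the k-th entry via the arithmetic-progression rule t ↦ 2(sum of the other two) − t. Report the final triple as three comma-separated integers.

start (1,4,2) = (f(1,0),f(0,1),f(1,1))
replace slot 1: 2·(4+2) − 1 = 11 → (11,4,2)
replace slot 2: 2·(11+2) − 4 = 22 → (11,22,2)
replace slot 1: 2·(22+2) − 11 = 37 → (37,22,2)

37,22,2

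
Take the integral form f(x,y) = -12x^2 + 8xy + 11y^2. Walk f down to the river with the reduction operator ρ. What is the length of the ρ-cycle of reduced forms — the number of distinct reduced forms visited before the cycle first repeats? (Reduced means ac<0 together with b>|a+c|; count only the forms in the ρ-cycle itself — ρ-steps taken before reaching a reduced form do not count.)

D = 592, ⌊√D⌋ = 24
river: ρ → (11,14,-9)
river: ρ → (-9,22,3)
river: ρ → (3,20,-16)
river: ρ → (-16,12,7)
river: ρ → (7,16,-12)
river: ρ → (-12,8,11)
ρ-cycle length = 6 (tail of 0 descent steps not counted)

6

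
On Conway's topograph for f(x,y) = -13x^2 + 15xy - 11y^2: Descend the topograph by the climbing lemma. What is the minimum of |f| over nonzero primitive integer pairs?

translate: b→11 (≡-15 mod 26), so (13,-15,11)→(13,11,9)
flip: (13,11,9)→(9,-11,13)
translate: b→7 (≡-11 mod 18), so (9,-11,13)→(9,7,11)
reduced (well bottom): (9,7,11) with a≤c, −a<b≤a
well minimum |f| = |-9| = 9 (negative-definite)

9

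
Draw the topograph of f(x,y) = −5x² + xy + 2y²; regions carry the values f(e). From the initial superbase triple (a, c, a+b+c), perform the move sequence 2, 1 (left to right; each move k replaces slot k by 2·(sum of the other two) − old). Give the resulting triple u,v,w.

start (-5,2,-2) = (f(1,0),f(0,1),f(1,1))
replace slot 2: 2·((-5)+(-2)) − 2 = -16 → (-5,-16,-2)
replace slot 1: 2·((-16)+(-2)) − (-5) = -31 → (-31,-16,-2)

-31,-16,-2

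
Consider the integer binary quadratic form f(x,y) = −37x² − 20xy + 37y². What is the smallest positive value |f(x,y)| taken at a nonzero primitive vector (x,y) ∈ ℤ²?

descent: ρ → (37,20,-37)  [lands on river]
river: ρ → (-37,54,20)
river: ρ → (20,66,-19)
river: ρ → (-19,48,47)
river: ρ → (47,46,-20)
river: ρ → (-20,74,5)
river: ρ → (5,76,-5)
river: ρ → (-5,74,20)
river: ρ → (20,46,-47)
river: ρ → (-47,48,19)
river: ρ → (19,66,-20)
river: ρ → (-20,54,37)
closes: descent 1, river 12
min |a| on river = 5

5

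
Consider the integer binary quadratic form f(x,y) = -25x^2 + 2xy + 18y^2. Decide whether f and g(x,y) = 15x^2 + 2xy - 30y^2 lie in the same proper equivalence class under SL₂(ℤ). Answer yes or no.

D₁ = 1804, D₂ = 1804
river cycle of f (length 10): (18, 34, -9), (-9, 38, 10), (10, 42, -1), (-1, 42, 10), (10, 38, -9), (-9, 34, 18), (18, 38, -5), (-5, 42, 2), (2, 42, -5), (-5, 38, 18)
river cycle of g (length 18): (15, 32, -13), (-13, 20, 27), (27, 34, -6), (-6, 38, 15), (15, 22, -22), (-22, 22, 15), (15, 38, -6), (-6, 34, 27), (27, 20, -13), (-13, 32, 15), … (8 more)
cycles differ ⇒ inequivalent

no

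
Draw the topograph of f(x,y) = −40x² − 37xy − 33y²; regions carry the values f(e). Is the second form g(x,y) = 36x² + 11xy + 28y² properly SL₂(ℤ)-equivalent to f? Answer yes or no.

D₁ = -3911, D₂ = -3911
f is negative-definite; reduce −f:
−f: flip: (40,37,33)→(33,-37,40)
−f: translate: b→29 (≡-37 mod 66), so (33,-37,40)→(33,29,36)
−f: reduced (well bottom): (33,29,36) with a≤c, −a<b≤a
flip sign back: reduced form of f is (-33,-29,-36)
g: flip: (36,11,28)→(28,-11,36)
g: reduced (well bottom): (28,-11,36) with a≤c, −a<b≤a
reduced forms (-33, -29, -36) vs (28, -11, 36) ⇒ inequivalent

no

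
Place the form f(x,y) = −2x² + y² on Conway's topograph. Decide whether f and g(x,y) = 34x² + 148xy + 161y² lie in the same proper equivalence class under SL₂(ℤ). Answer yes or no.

D₁ = 8, D₂ = 8
river cycle of f (length 2): (1, 2, -1), (-1, 2, 1)
river cycle of g (length 2): (1, 2, -1), (-1, 2, 1)
cycles coincide ⇒ equivalent

yes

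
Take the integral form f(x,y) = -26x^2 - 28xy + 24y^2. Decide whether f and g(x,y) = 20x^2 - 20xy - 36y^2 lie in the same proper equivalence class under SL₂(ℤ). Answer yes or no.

D₁ = 3280, D₂ = 3280
river cycle of f (length 12): (24, 28, -26), (-26, 24, 26), (26, 28, -24), (-24, 20, 30), (30, 40, -14), (-14, 44, 24), (24, 52, -6), (-6, 56, 6), (6, 52, -24), (-24, 44, 14), … (2 more)
river cycle of g (length 4): (-36, 20, 20), (20, 20, -36), (-36, 52, 4), (4, 52, -36)
cycles differ ⇒ inequivalent

no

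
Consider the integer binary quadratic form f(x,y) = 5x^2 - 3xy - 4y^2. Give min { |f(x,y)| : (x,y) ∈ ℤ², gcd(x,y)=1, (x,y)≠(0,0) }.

descent: ρ → (-4,3,5)  [lands on river]
river: ρ → (5,7,-2)
river: ρ → (-2,9,1)
river: ρ → (1,9,-2)
river: ρ → (-2,7,5)
river: ρ → (5,3,-4)
river: ρ → (-4,5,4)
river: ρ → (4,3,-5)
river: ρ → (-5,7,2)
river: ρ → (2,9,-1)
river: ρ → (-1,9,2)
river: ρ → (2,7,-5)
river: ρ → (-5,3,4)
river: ρ → (4,5,-4)
closes: descent 1, river 14
min |a| on river = 1

1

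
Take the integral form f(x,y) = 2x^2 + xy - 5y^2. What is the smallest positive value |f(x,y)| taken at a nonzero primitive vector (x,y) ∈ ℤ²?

descent: ρ → (-5,-1,2)
descent: ρ → (2,5,-2)  [lands on river]
river: ρ → (-2,3,4)
river: ρ → (4,5,-1)
river: ρ → (-1,5,4)
river: ρ → (4,3,-2)
river: ρ → (-2,5,2)
river: ρ → (2,3,-4)
river: ρ → (-4,5,1)
river: ρ → (1,5,-4)
river: ρ → (-4,3,2)
closes: descent 2, river 10
min |a| on river = 1

1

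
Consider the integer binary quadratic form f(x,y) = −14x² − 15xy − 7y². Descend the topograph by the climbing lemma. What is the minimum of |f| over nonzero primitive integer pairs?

translate: b→-13 (≡15 mod 28), so (14,15,7)→(14,-13,6)
flip: (14,-13,6)→(6,13,14)
translate: b→1 (≡13 mod 12), so (6,13,14)→(6,1,7)
reduced (well bottom): (6,1,7) with a≤c, −a<b≤a
well minimum |f| = |-6| = 6 (negative-definite)

6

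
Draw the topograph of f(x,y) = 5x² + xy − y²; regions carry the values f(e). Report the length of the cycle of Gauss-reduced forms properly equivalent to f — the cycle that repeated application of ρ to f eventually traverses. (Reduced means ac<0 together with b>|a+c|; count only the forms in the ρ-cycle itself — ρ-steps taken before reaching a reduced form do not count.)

D = 21, ⌊√D⌋ = 4
descent: ρ → (-1,3,3)  [lands on river]
river: ρ → (3,3,-1)
ρ-cycle length = 2 (tail of 1 descent step not counted)

2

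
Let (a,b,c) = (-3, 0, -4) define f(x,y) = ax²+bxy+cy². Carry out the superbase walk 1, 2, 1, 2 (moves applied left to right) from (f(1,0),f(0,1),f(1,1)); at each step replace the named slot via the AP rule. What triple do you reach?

start (-3,-4,-7) = (f(1,0),f(0,1),f(1,1))
replace slot 1: 2·((-4)+(-7)) − (-3) = -19 → (-19,-4,-7)
replace slot 2: 2·((-19)+(-7)) − (-4) = -48 → (-19,-48,-7)
replace slot 1: 2·((-48)+(-7)) − (-19) = -91 → (-91,-48,-7)
replace slot 2: 2·((-91)+(-7)) − (-48) = -148 → (-91,-148,-7)

-91,-148,-7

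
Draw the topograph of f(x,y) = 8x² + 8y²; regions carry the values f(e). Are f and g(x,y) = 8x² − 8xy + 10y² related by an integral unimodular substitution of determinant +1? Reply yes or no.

D₁ = -256, D₂ = -256
f: reduced (well bottom): (8,0,8) with a≤c, −a<b≤a
g: translate: b→8 (≡-8 mod 16), so (8,-8,10)→(8,8,10)
g: reduced (well bottom): (8,8,10) with a≤c, −a<b≤a
reduced forms (8, 0, 8) vs (8, 8, 10) ⇒ inequivalent

no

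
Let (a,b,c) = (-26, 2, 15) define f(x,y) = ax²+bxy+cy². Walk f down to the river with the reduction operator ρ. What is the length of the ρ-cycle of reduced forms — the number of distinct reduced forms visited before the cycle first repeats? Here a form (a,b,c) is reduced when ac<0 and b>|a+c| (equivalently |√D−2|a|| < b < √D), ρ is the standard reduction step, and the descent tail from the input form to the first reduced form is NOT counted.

D = 1564, ⌊√D⌋ = 39
descent: ρ → (15,28,-13)  [lands on river]
river: ρ → (-13,24,19)
river: ρ → (19,14,-18)
river: ρ → (-18,22,15)
river: ρ → (15,38,-2)
river: ρ → (-2,38,15)
river: ρ → (15,22,-18)
river: ρ → (-18,14,19)
river: ρ → (19,24,-13)
river: ρ → (-13,28,15)
river: ρ → (15,32,-9)
river: ρ → (-9,22,30)
river: ρ → (30,38,-1)
river: ρ → (-1,38,30)
river: ρ → (30,22,-9)
river: ρ → (-9,32,15)
ρ-cycle length = 16 (tail of 1 descent step not counted)

16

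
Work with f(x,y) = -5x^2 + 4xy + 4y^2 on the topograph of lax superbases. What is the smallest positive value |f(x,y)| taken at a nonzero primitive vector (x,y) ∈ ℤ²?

river: ρ → (4,4,-5)
river: ρ → (-5,6,3)
river: ρ → (3,6,-5)
river: ρ → (-5,4,4)
closes: descent 0, river 4
min |a| on river = 3

3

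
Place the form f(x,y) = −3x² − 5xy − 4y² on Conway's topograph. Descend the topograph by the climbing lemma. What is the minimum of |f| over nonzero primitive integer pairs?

translate: b→-1 (≡5 mod 6), so (3,5,4)→(3,-1,2)
flip: (3,-1,2)→(2,1,3)
reduced (well bottom): (2,1,3) with a≤c, −a<b≤a
well minimum |f| = |-2| = 2 (negative-definite)

2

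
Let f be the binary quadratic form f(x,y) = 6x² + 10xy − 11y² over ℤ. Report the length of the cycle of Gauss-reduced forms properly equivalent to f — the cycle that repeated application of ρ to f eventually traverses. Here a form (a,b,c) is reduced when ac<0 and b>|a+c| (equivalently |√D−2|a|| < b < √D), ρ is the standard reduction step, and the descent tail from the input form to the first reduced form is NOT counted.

D = 364, ⌊√D⌋ = 19
river: ρ → (-11,12,5)
river: ρ → (5,18,-2)
river: ρ → (-2,18,5)
river: ρ → (5,12,-11)
river: ρ → (-11,10,6)
river: ρ → (6,14,-7)
river: ρ → (-7,14,6)
river: ρ → (6,10,-11)
ρ-cycle length = 8 (tail of 0 descent steps not counted)

8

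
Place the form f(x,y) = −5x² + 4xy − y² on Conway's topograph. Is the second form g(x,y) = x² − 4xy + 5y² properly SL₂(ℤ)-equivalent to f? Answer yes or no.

D₁ = -4, D₂ = -4
f is negative-definite; reduce −f:
−f: flip: (5,-4,1)→(1,4,5)
−f: translate: b→0 (≡4 mod 2), so (1,4,5)→(1,0,1)
−f: reduced (well bottom): (1,0,1) with a≤c, −a<b≤a
flip sign back: reduced form of f is (-1,0,-1)
g: translate: b→0 (≡-4 mod 2), so (1,-4,5)→(1,0,1)
g: reduced (well bottom): (1,0,1) with a≤c, −a<b≤a
reduced forms (-1, 0, -1) vs (1, 0, 1) ⇒ inequivalent

no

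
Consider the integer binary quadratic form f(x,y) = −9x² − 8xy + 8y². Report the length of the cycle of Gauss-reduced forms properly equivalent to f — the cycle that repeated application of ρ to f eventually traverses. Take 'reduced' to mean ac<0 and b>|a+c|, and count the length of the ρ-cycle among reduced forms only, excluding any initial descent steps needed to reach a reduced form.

D = 352, ⌊√D⌋ = 18
descent: ρ → (8,8,-9)  [lands on river]
river: ρ → (-9,10,7)
river: ρ → (7,18,-1)
river: ρ → (-1,18,7)
river: ρ → (7,10,-9)
river: ρ → (-9,8,8)
ρ-cycle length = 6 (tail of 1 descent step not counted)

6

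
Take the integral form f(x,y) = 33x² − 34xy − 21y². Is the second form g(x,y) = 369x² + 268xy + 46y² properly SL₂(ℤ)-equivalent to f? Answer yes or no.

D₁ = 3928, D₂ = 3928
river cycle of f (length 10): (-21, 34, 33), (33, 32, -22), (-22, 56, 9), (9, 52, -34), (-34, 16, 27), (27, 38, -23), (-23, 54, 11), (11, 56, -18), (-18, 52, 17), (17, 50, -21)
river cycle of g (length 10): (-21, 34, 33), (33, 32, -22), (-22, 56, 9), (9, 52, -34), (-34, 16, 27), (27, 38, -23), (-23, 54, 11), (11, 56, -18), (-18, 52, 17), (17, 50, -21)
cycles coincide ⇒ equivalent

yes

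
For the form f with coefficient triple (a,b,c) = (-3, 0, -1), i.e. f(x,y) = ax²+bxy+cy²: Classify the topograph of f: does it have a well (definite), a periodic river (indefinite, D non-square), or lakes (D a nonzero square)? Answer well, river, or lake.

D = b²−4ac = 0² − 4·(-3)·(-1) = -12
D < 0 ⇒ definite ⇒ every region one sign ⇒ single well

well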